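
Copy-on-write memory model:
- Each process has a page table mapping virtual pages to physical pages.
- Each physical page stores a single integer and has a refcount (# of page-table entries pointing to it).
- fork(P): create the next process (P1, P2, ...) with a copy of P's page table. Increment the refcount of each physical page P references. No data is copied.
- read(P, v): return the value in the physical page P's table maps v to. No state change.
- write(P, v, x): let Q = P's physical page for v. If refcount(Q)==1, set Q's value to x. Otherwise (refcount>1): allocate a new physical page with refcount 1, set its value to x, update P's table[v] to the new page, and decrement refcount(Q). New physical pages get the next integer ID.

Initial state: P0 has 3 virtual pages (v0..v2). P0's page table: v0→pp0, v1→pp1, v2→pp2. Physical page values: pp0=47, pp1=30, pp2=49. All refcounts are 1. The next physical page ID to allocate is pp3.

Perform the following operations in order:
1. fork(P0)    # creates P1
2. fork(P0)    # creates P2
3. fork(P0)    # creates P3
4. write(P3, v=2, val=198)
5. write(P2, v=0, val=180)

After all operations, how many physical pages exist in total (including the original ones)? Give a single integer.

Answer: 5

Derivation:
Op 1: fork(P0) -> P1. 3 ppages; refcounts: pp0:2 pp1:2 pp2:2
Op 2: fork(P0) -> P2. 3 ppages; refcounts: pp0:3 pp1:3 pp2:3
Op 3: fork(P0) -> P3. 3 ppages; refcounts: pp0:4 pp1:4 pp2:4
Op 4: write(P3, v2, 198). refcount(pp2)=4>1 -> COPY to pp3. 4 ppages; refcounts: pp0:4 pp1:4 pp2:3 pp3:1
Op 5: write(P2, v0, 180). refcount(pp0)=4>1 -> COPY to pp4. 5 ppages; refcounts: pp0:3 pp1:4 pp2:3 pp3:1 pp4:1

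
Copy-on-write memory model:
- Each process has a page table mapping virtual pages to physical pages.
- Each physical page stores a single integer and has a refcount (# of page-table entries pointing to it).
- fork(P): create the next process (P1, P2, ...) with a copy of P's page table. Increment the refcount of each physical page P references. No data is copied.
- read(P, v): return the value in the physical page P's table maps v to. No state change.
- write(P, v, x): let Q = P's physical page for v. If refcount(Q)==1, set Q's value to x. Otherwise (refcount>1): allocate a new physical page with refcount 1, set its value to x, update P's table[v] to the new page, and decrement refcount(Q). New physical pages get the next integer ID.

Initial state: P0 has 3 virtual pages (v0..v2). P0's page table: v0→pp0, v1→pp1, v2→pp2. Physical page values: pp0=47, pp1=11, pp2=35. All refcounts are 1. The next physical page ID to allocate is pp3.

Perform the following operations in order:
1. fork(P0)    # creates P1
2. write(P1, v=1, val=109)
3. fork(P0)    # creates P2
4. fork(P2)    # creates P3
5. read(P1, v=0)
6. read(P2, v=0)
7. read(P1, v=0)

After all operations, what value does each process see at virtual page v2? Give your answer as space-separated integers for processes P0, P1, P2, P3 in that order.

Op 1: fork(P0) -> P1. 3 ppages; refcounts: pp0:2 pp1:2 pp2:2
Op 2: write(P1, v1, 109). refcount(pp1)=2>1 -> COPY to pp3. 4 ppages; refcounts: pp0:2 pp1:1 pp2:2 pp3:1
Op 3: fork(P0) -> P2. 4 ppages; refcounts: pp0:3 pp1:2 pp2:3 pp3:1
Op 4: fork(P2) -> P3. 4 ppages; refcounts: pp0:4 pp1:3 pp2:4 pp3:1
Op 5: read(P1, v0) -> 47. No state change.
Op 6: read(P2, v0) -> 47. No state change.
Op 7: read(P1, v0) -> 47. No state change.
P0: v2 -> pp2 = 35
P1: v2 -> pp2 = 35
P2: v2 -> pp2 = 35
P3: v2 -> pp2 = 35

Answer: 35 35 35 35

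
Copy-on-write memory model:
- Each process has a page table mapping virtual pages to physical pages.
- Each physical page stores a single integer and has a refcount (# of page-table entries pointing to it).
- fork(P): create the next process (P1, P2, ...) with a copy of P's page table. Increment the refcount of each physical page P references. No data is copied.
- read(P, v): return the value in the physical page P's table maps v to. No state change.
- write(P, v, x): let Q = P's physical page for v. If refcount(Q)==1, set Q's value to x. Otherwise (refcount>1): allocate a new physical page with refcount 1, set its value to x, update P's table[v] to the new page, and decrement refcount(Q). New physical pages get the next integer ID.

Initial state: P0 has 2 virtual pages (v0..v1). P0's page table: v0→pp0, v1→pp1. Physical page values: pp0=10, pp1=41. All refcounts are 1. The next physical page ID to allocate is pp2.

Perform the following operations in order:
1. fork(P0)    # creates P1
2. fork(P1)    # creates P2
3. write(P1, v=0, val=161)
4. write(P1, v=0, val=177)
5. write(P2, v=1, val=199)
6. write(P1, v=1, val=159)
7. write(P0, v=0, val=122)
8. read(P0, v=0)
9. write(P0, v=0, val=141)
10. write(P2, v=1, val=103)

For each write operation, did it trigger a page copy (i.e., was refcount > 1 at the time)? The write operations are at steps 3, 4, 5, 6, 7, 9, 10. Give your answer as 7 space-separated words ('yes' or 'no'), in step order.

Op 1: fork(P0) -> P1. 2 ppages; refcounts: pp0:2 pp1:2
Op 2: fork(P1) -> P2. 2 ppages; refcounts: pp0:3 pp1:3
Op 3: write(P1, v0, 161). refcount(pp0)=3>1 -> COPY to pp2. 3 ppages; refcounts: pp0:2 pp1:3 pp2:1
Op 4: write(P1, v0, 177). refcount(pp2)=1 -> write in place. 3 ppages; refcounts: pp0:2 pp1:3 pp2:1
Op 5: write(P2, v1, 199). refcount(pp1)=3>1 -> COPY to pp3. 4 ppages; refcounts: pp0:2 pp1:2 pp2:1 pp3:1
Op 6: write(P1, v1, 159). refcount(pp1)=2>1 -> COPY to pp4. 5 ppages; refcounts: pp0:2 pp1:1 pp2:1 pp3:1 pp4:1
Op 7: write(P0, v0, 122). refcount(pp0)=2>1 -> COPY to pp5. 6 ppages; refcounts: pp0:1 pp1:1 pp2:1 pp3:1 pp4:1 pp5:1
Op 8: read(P0, v0) -> 122. No state change.
Op 9: write(P0, v0, 141). refcount(pp5)=1 -> write in place. 6 ppages; refcounts: pp0:1 pp1:1 pp2:1 pp3:1 pp4:1 pp5:1
Op 10: write(P2, v1, 103). refcount(pp3)=1 -> write in place. 6 ppages; refcounts: pp0:1 pp1:1 pp2:1 pp3:1 pp4:1 pp5:1

yes no yes yes yes no no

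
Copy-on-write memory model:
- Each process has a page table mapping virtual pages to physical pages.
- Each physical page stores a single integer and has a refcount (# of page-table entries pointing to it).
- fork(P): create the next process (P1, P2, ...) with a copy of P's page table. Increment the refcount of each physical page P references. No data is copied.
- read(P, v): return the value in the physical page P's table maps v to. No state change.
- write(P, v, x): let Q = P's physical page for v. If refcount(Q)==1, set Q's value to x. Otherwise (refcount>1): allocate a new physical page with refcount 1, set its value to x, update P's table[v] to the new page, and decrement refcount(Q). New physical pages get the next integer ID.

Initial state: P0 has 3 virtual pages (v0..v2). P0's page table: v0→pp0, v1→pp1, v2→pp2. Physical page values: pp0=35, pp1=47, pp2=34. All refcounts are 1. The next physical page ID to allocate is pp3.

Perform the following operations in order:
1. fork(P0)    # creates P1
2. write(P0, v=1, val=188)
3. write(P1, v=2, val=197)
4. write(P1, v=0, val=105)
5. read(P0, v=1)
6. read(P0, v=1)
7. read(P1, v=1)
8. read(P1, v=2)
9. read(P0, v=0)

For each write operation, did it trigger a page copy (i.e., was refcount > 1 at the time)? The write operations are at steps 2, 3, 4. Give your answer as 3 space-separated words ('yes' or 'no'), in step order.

Op 1: fork(P0) -> P1. 3 ppages; refcounts: pp0:2 pp1:2 pp2:2
Op 2: write(P0, v1, 188). refcount(pp1)=2>1 -> COPY to pp3. 4 ppages; refcounts: pp0:2 pp1:1 pp2:2 pp3:1
Op 3: write(P1, v2, 197). refcount(pp2)=2>1 -> COPY to pp4. 5 ppages; refcounts: pp0:2 pp1:1 pp2:1 pp3:1 pp4:1
Op 4: write(P1, v0, 105). refcount(pp0)=2>1 -> COPY to pp5. 6 ppages; refcounts: pp0:1 pp1:1 pp2:1 pp3:1 pp4:1 pp5:1
Op 5: read(P0, v1) -> 188. No state change.
Op 6: read(P0, v1) -> 188. No state change.
Op 7: read(P1, v1) -> 47. No state change.
Op 8: read(P1, v2) -> 197. No state change.
Op 9: read(P0, v0) -> 35. No state change.

yes yes yes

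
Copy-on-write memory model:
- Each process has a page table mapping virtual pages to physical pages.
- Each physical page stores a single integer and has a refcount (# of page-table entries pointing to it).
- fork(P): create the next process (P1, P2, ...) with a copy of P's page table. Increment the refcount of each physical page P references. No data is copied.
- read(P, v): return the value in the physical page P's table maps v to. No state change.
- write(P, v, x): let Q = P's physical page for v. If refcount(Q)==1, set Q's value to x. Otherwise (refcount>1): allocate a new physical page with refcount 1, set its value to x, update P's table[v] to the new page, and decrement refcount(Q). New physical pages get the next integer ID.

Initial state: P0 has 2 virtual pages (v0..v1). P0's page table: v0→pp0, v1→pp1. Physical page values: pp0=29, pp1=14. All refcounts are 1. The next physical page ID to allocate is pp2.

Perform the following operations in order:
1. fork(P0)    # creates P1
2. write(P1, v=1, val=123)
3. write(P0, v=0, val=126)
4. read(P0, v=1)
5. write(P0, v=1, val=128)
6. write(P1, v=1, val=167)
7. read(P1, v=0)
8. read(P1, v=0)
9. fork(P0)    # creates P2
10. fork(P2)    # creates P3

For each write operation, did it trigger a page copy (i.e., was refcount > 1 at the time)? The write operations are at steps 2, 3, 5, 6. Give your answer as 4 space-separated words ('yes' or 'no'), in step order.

Op 1: fork(P0) -> P1. 2 ppages; refcounts: pp0:2 pp1:2
Op 2: write(P1, v1, 123). refcount(pp1)=2>1 -> COPY to pp2. 3 ppages; refcounts: pp0:2 pp1:1 pp2:1
Op 3: write(P0, v0, 126). refcount(pp0)=2>1 -> COPY to pp3. 4 ppages; refcounts: pp0:1 pp1:1 pp2:1 pp3:1
Op 4: read(P0, v1) -> 14. No state change.
Op 5: write(P0, v1, 128). refcount(pp1)=1 -> write in place. 4 ppages; refcounts: pp0:1 pp1:1 pp2:1 pp3:1
Op 6: write(P1, v1, 167). refcount(pp2)=1 -> write in place. 4 ppages; refcounts: pp0:1 pp1:1 pp2:1 pp3:1
Op 7: read(P1, v0) -> 29. No state change.
Op 8: read(P1, v0) -> 29. No state change.
Op 9: fork(P0) -> P2. 4 ppages; refcounts: pp0:1 pp1:2 pp2:1 pp3:2
Op 10: fork(P2) -> P3. 4 ppages; refcounts: pp0:1 pp1:3 pp2:1 pp3:3

yes yes no no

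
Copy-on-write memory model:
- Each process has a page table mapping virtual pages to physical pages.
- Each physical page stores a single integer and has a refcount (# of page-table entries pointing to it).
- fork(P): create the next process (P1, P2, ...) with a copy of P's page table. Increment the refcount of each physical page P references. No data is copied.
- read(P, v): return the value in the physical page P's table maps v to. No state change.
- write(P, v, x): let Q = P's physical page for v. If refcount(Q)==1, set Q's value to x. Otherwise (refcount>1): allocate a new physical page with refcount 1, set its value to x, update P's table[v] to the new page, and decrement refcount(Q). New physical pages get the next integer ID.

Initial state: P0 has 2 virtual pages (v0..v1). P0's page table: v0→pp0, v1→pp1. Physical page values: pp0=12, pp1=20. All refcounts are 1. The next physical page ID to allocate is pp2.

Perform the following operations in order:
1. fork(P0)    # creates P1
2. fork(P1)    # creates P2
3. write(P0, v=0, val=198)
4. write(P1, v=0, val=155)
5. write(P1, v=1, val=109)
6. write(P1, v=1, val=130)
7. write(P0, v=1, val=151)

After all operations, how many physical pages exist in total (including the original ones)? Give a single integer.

Answer: 6

Derivation:
Op 1: fork(P0) -> P1. 2 ppages; refcounts: pp0:2 pp1:2
Op 2: fork(P1) -> P2. 2 ppages; refcounts: pp0:3 pp1:3
Op 3: write(P0, v0, 198). refcount(pp0)=3>1 -> COPY to pp2. 3 ppages; refcounts: pp0:2 pp1:3 pp2:1
Op 4: write(P1, v0, 155). refcount(pp0)=2>1 -> COPY to pp3. 4 ppages; refcounts: pp0:1 pp1:3 pp2:1 pp3:1
Op 5: write(P1, v1, 109). refcount(pp1)=3>1 -> COPY to pp4. 5 ppages; refcounts: pp0:1 pp1:2 pp2:1 pp3:1 pp4:1
Op 6: write(P1, v1, 130). refcount(pp4)=1 -> write in place. 5 ppages; refcounts: pp0:1 pp1:2 pp2:1 pp3:1 pp4:1
Op 7: write(P0, v1, 151). refcount(pp1)=2>1 -> COPY to pp5. 6 ppages; refcounts: pp0:1 pp1:1 pp2:1 pp3:1 pp4:1 pp5:1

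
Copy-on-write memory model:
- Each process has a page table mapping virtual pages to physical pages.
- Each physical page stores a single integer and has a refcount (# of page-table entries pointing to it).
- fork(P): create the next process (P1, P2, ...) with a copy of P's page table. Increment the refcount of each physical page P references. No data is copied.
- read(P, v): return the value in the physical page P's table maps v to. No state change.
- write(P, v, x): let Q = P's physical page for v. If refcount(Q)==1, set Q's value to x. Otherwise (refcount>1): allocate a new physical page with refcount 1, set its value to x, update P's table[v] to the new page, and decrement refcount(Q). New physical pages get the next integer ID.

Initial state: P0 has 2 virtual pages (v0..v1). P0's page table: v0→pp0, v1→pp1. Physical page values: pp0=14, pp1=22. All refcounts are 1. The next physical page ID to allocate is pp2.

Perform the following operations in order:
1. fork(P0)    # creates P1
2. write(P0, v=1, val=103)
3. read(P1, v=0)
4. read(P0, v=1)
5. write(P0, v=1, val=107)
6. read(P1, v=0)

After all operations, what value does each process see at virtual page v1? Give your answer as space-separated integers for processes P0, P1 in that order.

Op 1: fork(P0) -> P1. 2 ppages; refcounts: pp0:2 pp1:2
Op 2: write(P0, v1, 103). refcount(pp1)=2>1 -> COPY to pp2. 3 ppages; refcounts: pp0:2 pp1:1 pp2:1
Op 3: read(P1, v0) -> 14. No state change.
Op 4: read(P0, v1) -> 103. No state change.
Op 5: write(P0, v1, 107). refcount(pp2)=1 -> write in place. 3 ppages; refcounts: pp0:2 pp1:1 pp2:1
Op 6: read(P1, v0) -> 14. No state change.
P0: v1 -> pp2 = 107
P1: v1 -> pp1 = 22

Answer: 107 22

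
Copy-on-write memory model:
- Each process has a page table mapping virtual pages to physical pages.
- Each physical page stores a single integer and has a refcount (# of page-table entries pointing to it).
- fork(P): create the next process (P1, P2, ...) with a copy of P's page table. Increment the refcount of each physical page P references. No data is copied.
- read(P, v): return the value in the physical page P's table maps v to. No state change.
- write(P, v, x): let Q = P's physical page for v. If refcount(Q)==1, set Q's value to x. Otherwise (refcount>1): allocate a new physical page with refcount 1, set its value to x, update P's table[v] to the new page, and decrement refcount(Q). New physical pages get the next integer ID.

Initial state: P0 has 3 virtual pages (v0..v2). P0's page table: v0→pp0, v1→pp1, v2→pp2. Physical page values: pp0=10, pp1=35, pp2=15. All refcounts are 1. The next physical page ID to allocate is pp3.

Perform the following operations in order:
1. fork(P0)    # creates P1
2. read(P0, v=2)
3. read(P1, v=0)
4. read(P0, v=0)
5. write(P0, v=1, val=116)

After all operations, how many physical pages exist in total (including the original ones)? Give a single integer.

Answer: 4

Derivation:
Op 1: fork(P0) -> P1. 3 ppages; refcounts: pp0:2 pp1:2 pp2:2
Op 2: read(P0, v2) -> 15. No state change.
Op 3: read(P1, v0) -> 10. No state change.
Op 4: read(P0, v0) -> 10. No state change.
Op 5: write(P0, v1, 116). refcount(pp1)=2>1 -> COPY to pp3. 4 ppages; refcounts: pp0:2 pp1:1 pp2:2 pp3:1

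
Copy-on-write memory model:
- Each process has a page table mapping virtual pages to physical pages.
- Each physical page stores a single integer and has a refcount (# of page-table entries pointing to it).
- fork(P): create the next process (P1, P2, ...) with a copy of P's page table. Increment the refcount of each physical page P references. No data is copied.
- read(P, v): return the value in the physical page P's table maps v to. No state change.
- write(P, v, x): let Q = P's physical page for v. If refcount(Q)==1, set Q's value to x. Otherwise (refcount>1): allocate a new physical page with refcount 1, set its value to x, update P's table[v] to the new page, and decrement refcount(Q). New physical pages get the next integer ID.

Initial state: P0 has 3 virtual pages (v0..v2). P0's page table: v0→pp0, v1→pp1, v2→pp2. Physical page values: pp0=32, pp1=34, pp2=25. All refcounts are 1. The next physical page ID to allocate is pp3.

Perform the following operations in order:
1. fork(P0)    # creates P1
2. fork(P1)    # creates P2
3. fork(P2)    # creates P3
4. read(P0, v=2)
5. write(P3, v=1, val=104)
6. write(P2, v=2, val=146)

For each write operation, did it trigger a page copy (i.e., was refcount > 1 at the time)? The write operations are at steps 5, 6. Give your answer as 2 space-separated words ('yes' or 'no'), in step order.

Op 1: fork(P0) -> P1. 3 ppages; refcounts: pp0:2 pp1:2 pp2:2
Op 2: fork(P1) -> P2. 3 ppages; refcounts: pp0:3 pp1:3 pp2:3
Op 3: fork(P2) -> P3. 3 ppages; refcounts: pp0:4 pp1:4 pp2:4
Op 4: read(P0, v2) -> 25. No state change.
Op 5: write(P3, v1, 104). refcount(pp1)=4>1 -> COPY to pp3. 4 ppages; refcounts: pp0:4 pp1:3 pp2:4 pp3:1
Op 6: write(P2, v2, 146). refcount(pp2)=4>1 -> COPY to pp4. 5 ppages; refcounts: pp0:4 pp1:3 pp2:3 pp3:1 pp4:1

yes yes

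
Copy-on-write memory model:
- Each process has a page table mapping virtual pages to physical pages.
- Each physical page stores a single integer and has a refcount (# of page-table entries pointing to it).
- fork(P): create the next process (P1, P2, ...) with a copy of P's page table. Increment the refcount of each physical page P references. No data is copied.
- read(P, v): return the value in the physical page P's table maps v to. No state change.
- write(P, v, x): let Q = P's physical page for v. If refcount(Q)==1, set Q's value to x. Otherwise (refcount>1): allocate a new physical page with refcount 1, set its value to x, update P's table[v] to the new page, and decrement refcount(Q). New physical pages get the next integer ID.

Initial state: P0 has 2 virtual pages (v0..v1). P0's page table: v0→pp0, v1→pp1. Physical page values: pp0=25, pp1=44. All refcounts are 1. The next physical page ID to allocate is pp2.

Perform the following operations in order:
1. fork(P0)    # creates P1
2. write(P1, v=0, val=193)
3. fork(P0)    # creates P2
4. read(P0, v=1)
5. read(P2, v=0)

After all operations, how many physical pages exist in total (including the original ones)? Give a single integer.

Op 1: fork(P0) -> P1. 2 ppages; refcounts: pp0:2 pp1:2
Op 2: write(P1, v0, 193). refcount(pp0)=2>1 -> COPY to pp2. 3 ppages; refcounts: pp0:1 pp1:2 pp2:1
Op 3: fork(P0) -> P2. 3 ppages; refcounts: pp0:2 pp1:3 pp2:1
Op 4: read(P0, v1) -> 44. No state change.
Op 5: read(P2, v0) -> 25. No state change.

Answer: 3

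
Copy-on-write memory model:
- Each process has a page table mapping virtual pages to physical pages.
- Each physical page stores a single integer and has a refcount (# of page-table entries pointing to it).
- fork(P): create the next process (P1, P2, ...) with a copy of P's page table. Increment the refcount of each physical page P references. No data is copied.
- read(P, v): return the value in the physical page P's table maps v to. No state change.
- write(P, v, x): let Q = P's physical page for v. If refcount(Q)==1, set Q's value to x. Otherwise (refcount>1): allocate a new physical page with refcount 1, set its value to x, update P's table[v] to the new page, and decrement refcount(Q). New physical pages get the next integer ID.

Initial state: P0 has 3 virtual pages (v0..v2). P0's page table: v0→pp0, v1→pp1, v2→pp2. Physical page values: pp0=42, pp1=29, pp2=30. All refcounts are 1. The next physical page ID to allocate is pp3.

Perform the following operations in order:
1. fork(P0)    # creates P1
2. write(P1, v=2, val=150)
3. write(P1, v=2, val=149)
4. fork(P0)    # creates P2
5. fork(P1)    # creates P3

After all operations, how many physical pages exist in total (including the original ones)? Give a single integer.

Answer: 4

Derivation:
Op 1: fork(P0) -> P1. 3 ppages; refcounts: pp0:2 pp1:2 pp2:2
Op 2: write(P1, v2, 150). refcount(pp2)=2>1 -> COPY to pp3. 4 ppages; refcounts: pp0:2 pp1:2 pp2:1 pp3:1
Op 3: write(P1, v2, 149). refcount(pp3)=1 -> write in place. 4 ppages; refcounts: pp0:2 pp1:2 pp2:1 pp3:1
Op 4: fork(P0) -> P2. 4 ppages; refcounts: pp0:3 pp1:3 pp2:2 pp3:1
Op 5: fork(P1) -> P3. 4 ppages; refcounts: pp0:4 pp1:4 pp2:2 pp3:2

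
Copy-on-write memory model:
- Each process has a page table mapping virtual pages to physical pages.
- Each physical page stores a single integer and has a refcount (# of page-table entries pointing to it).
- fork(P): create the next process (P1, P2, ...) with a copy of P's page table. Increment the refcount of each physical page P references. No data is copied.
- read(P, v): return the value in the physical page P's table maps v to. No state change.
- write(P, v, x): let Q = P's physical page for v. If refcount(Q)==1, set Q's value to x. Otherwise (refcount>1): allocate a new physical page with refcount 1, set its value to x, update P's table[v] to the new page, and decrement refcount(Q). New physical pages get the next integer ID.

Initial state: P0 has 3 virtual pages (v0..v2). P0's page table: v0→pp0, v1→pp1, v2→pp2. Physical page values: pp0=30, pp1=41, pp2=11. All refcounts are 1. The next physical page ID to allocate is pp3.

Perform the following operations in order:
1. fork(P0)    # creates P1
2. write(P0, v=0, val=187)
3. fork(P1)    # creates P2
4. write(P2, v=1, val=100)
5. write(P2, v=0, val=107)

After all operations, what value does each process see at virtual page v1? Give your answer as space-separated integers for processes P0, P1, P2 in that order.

Op 1: fork(P0) -> P1. 3 ppages; refcounts: pp0:2 pp1:2 pp2:2
Op 2: write(P0, v0, 187). refcount(pp0)=2>1 -> COPY to pp3. 4 ppages; refcounts: pp0:1 pp1:2 pp2:2 pp3:1
Op 3: fork(P1) -> P2. 4 ppages; refcounts: pp0:2 pp1:3 pp2:3 pp3:1
Op 4: write(P2, v1, 100). refcount(pp1)=3>1 -> COPY to pp4. 5 ppages; refcounts: pp0:2 pp1:2 pp2:3 pp3:1 pp4:1
Op 5: write(P2, v0, 107). refcount(pp0)=2>1 -> COPY to pp5. 6 ppages; refcounts: pp0:1 pp1:2 pp2:3 pp3:1 pp4:1 pp5:1
P0: v1 -> pp1 = 41
P1: v1 -> pp1 = 41
P2: v1 -> pp4 = 100

Answer: 41 41 100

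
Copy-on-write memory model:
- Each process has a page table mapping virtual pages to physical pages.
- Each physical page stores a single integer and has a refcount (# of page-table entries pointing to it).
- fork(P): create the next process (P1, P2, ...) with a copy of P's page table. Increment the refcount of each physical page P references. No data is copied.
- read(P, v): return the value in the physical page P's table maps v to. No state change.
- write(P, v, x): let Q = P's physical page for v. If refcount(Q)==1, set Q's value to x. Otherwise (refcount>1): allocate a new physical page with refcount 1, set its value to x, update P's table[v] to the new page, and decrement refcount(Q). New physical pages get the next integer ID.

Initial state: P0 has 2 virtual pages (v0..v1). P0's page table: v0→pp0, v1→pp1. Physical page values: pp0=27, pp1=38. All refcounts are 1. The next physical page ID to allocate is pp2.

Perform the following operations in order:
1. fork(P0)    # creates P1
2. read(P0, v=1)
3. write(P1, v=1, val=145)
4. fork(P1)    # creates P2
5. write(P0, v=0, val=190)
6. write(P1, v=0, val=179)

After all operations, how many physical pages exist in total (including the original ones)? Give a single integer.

Answer: 5

Derivation:
Op 1: fork(P0) -> P1. 2 ppages; refcounts: pp0:2 pp1:2
Op 2: read(P0, v1) -> 38. No state change.
Op 3: write(P1, v1, 145). refcount(pp1)=2>1 -> COPY to pp2. 3 ppages; refcounts: pp0:2 pp1:1 pp2:1
Op 4: fork(P1) -> P2. 3 ppages; refcounts: pp0:3 pp1:1 pp2:2
Op 5: write(P0, v0, 190). refcount(pp0)=3>1 -> COPY to pp3. 4 ppages; refcounts: pp0:2 pp1:1 pp2:2 pp3:1
Op 6: write(P1, v0, 179). refcount(pp0)=2>1 -> COPY to pp4. 5 ppages; refcounts: pp0:1 pp1:1 pp2:2 pp3:1 pp4:1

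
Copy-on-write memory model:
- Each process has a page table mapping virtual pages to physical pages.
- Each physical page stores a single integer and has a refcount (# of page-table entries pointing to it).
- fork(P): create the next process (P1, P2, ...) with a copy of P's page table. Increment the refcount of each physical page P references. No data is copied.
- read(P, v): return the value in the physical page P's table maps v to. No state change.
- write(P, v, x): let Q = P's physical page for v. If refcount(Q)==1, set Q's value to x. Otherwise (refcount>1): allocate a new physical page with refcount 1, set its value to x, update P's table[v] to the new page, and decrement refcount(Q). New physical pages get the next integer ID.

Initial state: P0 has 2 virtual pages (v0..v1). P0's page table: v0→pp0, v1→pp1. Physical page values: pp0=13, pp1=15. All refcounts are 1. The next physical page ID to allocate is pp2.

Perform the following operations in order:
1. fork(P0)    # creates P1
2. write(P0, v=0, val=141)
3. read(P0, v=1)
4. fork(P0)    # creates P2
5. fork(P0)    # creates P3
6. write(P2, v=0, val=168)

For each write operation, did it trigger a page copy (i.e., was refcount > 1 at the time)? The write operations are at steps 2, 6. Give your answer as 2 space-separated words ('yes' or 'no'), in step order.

Op 1: fork(P0) -> P1. 2 ppages; refcounts: pp0:2 pp1:2
Op 2: write(P0, v0, 141). refcount(pp0)=2>1 -> COPY to pp2. 3 ppages; refcounts: pp0:1 pp1:2 pp2:1
Op 3: read(P0, v1) -> 15. No state change.
Op 4: fork(P0) -> P2. 3 ppages; refcounts: pp0:1 pp1:3 pp2:2
Op 5: fork(P0) -> P3. 3 ppages; refcounts: pp0:1 pp1:4 pp2:3
Op 6: write(P2, v0, 168). refcount(pp2)=3>1 -> COPY to pp3. 4 ppages; refcounts: pp0:1 pp1:4 pp2:2 pp3:1

yes yes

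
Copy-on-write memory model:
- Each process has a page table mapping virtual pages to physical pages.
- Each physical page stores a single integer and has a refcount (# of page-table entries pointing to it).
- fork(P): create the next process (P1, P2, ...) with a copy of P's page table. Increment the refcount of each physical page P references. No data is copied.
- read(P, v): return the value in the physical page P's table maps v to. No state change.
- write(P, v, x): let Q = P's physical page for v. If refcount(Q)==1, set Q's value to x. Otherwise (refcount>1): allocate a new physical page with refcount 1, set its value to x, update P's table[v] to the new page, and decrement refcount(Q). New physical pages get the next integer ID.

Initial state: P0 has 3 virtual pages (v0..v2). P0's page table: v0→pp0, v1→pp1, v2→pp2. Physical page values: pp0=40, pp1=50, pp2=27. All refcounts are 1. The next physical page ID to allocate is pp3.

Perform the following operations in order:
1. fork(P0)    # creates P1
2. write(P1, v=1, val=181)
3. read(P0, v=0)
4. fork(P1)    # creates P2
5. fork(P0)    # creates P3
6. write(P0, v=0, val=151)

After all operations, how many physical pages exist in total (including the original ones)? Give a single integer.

Op 1: fork(P0) -> P1. 3 ppages; refcounts: pp0:2 pp1:2 pp2:2
Op 2: write(P1, v1, 181). refcount(pp1)=2>1 -> COPY to pp3. 4 ppages; refcounts: pp0:2 pp1:1 pp2:2 pp3:1
Op 3: read(P0, v0) -> 40. No state change.
Op 4: fork(P1) -> P2. 4 ppages; refcounts: pp0:3 pp1:1 pp2:3 pp3:2
Op 5: fork(P0) -> P3. 4 ppages; refcounts: pp0:4 pp1:2 pp2:4 pp3:2
Op 6: write(P0, v0, 151). refcount(pp0)=4>1 -> COPY to pp4. 5 ppages; refcounts: pp0:3 pp1:2 pp2:4 pp3:2 pp4:1

Answer: 5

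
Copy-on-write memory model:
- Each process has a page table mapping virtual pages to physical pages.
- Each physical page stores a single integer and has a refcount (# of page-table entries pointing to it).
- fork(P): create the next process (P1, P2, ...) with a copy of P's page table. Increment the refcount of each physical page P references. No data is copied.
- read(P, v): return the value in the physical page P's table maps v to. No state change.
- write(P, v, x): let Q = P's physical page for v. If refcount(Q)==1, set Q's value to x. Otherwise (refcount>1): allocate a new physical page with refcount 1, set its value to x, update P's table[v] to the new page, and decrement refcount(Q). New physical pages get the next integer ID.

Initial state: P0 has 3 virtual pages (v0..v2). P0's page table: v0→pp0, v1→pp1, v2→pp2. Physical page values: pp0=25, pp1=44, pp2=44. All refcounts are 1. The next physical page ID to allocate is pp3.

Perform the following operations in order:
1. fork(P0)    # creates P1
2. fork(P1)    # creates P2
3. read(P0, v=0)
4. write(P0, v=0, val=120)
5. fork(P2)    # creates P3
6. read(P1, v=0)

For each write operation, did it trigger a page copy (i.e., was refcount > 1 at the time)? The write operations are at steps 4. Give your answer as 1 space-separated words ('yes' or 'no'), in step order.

Op 1: fork(P0) -> P1. 3 ppages; refcounts: pp0:2 pp1:2 pp2:2
Op 2: fork(P1) -> P2. 3 ppages; refcounts: pp0:3 pp1:3 pp2:3
Op 3: read(P0, v0) -> 25. No state change.
Op 4: write(P0, v0, 120). refcount(pp0)=3>1 -> COPY to pp3. 4 ppages; refcounts: pp0:2 pp1:3 pp2:3 pp3:1
Op 5: fork(P2) -> P3. 4 ppages; refcounts: pp0:3 pp1:4 pp2:4 pp3:1
Op 6: read(P1, v0) -> 25. No state change.

yes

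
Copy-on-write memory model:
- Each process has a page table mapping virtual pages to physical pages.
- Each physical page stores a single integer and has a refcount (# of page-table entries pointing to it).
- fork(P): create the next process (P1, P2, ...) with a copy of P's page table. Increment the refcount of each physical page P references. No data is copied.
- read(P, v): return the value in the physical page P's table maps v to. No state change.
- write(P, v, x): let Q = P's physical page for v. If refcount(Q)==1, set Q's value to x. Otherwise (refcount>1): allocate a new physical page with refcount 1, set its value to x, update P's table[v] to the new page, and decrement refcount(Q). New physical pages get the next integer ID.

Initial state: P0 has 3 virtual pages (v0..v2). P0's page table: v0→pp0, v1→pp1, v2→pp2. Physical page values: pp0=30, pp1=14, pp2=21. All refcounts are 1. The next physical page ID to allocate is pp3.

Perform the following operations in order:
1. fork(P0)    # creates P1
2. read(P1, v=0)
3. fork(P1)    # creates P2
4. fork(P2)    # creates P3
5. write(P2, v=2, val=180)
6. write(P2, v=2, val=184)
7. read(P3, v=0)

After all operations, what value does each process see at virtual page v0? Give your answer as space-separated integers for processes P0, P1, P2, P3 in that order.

Op 1: fork(P0) -> P1. 3 ppages; refcounts: pp0:2 pp1:2 pp2:2
Op 2: read(P1, v0) -> 30. No state change.
Op 3: fork(P1) -> P2. 3 ppages; refcounts: pp0:3 pp1:3 pp2:3
Op 4: fork(P2) -> P3. 3 ppages; refcounts: pp0:4 pp1:4 pp2:4
Op 5: write(P2, v2, 180). refcount(pp2)=4>1 -> COPY to pp3. 4 ppages; refcounts: pp0:4 pp1:4 pp2:3 pp3:1
Op 6: write(P2, v2, 184). refcount(pp3)=1 -> write in place. 4 ppages; refcounts: pp0:4 pp1:4 pp2:3 pp3:1
Op 7: read(P3, v0) -> 30. No state change.
P0: v0 -> pp0 = 30
P1: v0 -> pp0 = 30
P2: v0 -> pp0 = 30
P3: v0 -> pp0 = 30

Answer: 30 30 30 30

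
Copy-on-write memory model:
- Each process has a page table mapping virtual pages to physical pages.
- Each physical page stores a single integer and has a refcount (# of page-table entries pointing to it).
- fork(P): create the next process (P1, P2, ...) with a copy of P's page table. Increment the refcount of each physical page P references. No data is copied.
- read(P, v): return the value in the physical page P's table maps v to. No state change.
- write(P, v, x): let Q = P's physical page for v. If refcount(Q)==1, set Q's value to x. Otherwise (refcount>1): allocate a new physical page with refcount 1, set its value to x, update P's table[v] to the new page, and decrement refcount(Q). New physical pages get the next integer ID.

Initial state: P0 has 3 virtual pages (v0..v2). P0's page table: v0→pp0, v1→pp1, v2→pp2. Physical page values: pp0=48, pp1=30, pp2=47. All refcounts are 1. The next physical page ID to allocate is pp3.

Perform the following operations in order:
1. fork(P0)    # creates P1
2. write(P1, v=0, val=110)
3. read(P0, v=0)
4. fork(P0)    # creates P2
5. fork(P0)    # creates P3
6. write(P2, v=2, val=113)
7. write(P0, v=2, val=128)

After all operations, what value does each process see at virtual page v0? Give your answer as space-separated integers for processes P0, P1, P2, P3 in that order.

Answer: 48 110 48 48

Derivation:
Op 1: fork(P0) -> P1. 3 ppages; refcounts: pp0:2 pp1:2 pp2:2
Op 2: write(P1, v0, 110). refcount(pp0)=2>1 -> COPY to pp3. 4 ppages; refcounts: pp0:1 pp1:2 pp2:2 pp3:1
Op 3: read(P0, v0) -> 48. No state change.
Op 4: fork(P0) -> P2. 4 ppages; refcounts: pp0:2 pp1:3 pp2:3 pp3:1
Op 5: fork(P0) -> P3. 4 ppages; refcounts: pp0:3 pp1:4 pp2:4 pp3:1
Op 6: write(P2, v2, 113). refcount(pp2)=4>1 -> COPY to pp4. 5 ppages; refcounts: pp0:3 pp1:4 pp2:3 pp3:1 pp4:1
Op 7: write(P0, v2, 128). refcount(pp2)=3>1 -> COPY to pp5. 6 ppages; refcounts: pp0:3 pp1:4 pp2:2 pp3:1 pp4:1 pp5:1
P0: v0 -> pp0 = 48
P1: v0 -> pp3 = 110
P2: v0 -> pp0 = 48
P3: v0 -> pp0 = 48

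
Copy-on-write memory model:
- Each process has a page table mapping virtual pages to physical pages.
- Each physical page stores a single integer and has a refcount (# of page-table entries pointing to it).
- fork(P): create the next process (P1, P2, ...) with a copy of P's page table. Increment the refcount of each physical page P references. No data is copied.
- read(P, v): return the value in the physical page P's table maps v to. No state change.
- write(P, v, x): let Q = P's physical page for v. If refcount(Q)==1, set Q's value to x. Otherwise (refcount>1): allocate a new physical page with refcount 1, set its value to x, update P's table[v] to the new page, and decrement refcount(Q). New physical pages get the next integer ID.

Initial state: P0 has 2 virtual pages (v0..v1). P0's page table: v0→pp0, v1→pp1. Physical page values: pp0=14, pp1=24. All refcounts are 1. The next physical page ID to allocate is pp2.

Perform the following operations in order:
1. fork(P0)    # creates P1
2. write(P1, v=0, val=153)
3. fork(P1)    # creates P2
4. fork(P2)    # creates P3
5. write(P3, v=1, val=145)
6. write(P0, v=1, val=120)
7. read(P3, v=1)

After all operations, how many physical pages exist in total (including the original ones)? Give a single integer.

Answer: 5

Derivation:
Op 1: fork(P0) -> P1. 2 ppages; refcounts: pp0:2 pp1:2
Op 2: write(P1, v0, 153). refcount(pp0)=2>1 -> COPY to pp2. 3 ppages; refcounts: pp0:1 pp1:2 pp2:1
Op 3: fork(P1) -> P2. 3 ppages; refcounts: pp0:1 pp1:3 pp2:2
Op 4: fork(P2) -> P3. 3 ppages; refcounts: pp0:1 pp1:4 pp2:3
Op 5: write(P3, v1, 145). refcount(pp1)=4>1 -> COPY to pp3. 4 ppages; refcounts: pp0:1 pp1:3 pp2:3 pp3:1
Op 6: write(P0, v1, 120). refcount(pp1)=3>1 -> COPY to pp4. 5 ppages; refcounts: pp0:1 pp1:2 pp2:3 pp3:1 pp4:1
Op 7: read(P3, v1) -> 145. No state change.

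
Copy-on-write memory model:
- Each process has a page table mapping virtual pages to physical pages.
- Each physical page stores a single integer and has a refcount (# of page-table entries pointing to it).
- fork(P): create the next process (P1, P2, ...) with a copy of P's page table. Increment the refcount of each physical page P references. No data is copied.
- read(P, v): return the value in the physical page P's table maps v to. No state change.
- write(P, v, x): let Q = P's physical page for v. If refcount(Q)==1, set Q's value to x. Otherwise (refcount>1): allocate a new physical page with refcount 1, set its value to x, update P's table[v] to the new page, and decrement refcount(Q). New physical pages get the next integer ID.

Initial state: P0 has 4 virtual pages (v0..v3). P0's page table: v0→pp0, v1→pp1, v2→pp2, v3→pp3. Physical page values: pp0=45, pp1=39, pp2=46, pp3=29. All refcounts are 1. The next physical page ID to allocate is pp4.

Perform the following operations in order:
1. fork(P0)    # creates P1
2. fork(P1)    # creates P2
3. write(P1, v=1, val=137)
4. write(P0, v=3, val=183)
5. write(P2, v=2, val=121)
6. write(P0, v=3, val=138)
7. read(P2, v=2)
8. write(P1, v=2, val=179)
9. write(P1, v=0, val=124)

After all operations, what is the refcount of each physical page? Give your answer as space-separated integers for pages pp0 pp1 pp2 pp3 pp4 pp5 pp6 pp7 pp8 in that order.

Op 1: fork(P0) -> P1. 4 ppages; refcounts: pp0:2 pp1:2 pp2:2 pp3:2
Op 2: fork(P1) -> P2. 4 ppages; refcounts: pp0:3 pp1:3 pp2:3 pp3:3
Op 3: write(P1, v1, 137). refcount(pp1)=3>1 -> COPY to pp4. 5 ppages; refcounts: pp0:3 pp1:2 pp2:3 pp3:3 pp4:1
Op 4: write(P0, v3, 183). refcount(pp3)=3>1 -> COPY to pp5. 6 ppages; refcounts: pp0:3 pp1:2 pp2:3 pp3:2 pp4:1 pp5:1
Op 5: write(P2, v2, 121). refcount(pp2)=3>1 -> COPY to pp6. 7 ppages; refcounts: pp0:3 pp1:2 pp2:2 pp3:2 pp4:1 pp5:1 pp6:1
Op 6: write(P0, v3, 138). refcount(pp5)=1 -> write in place. 7 ppages; refcounts: pp0:3 pp1:2 pp2:2 pp3:2 pp4:1 pp5:1 pp6:1
Op 7: read(P2, v2) -> 121. No state change.
Op 8: write(P1, v2, 179). refcount(pp2)=2>1 -> COPY to pp7. 8 ppages; refcounts: pp0:3 pp1:2 pp2:1 pp3:2 pp4:1 pp5:1 pp6:1 pp7:1
Op 9: write(P1, v0, 124). refcount(pp0)=3>1 -> COPY to pp8. 9 ppages; refcounts: pp0:2 pp1:2 pp2:1 pp3:2 pp4:1 pp5:1 pp6:1 pp7:1 pp8:1

Answer: 2 2 1 2 1 1 1 1 1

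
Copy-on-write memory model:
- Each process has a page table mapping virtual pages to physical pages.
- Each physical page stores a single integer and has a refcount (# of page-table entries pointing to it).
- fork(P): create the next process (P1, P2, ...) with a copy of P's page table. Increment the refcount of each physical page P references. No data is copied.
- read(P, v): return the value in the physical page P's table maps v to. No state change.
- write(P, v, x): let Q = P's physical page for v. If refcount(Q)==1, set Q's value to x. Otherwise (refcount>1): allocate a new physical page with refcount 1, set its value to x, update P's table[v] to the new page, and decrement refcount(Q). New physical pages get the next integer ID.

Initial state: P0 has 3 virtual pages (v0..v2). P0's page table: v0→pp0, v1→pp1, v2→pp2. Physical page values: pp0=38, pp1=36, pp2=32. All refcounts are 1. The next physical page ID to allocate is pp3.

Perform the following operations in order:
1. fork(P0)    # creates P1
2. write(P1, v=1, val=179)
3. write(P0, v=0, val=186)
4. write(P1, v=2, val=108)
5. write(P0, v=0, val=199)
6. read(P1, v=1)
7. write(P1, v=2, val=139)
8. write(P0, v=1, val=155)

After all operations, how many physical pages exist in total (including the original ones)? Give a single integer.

Op 1: fork(P0) -> P1. 3 ppages; refcounts: pp0:2 pp1:2 pp2:2
Op 2: write(P1, v1, 179). refcount(pp1)=2>1 -> COPY to pp3. 4 ppages; refcounts: pp0:2 pp1:1 pp2:2 pp3:1
Op 3: write(P0, v0, 186). refcount(pp0)=2>1 -> COPY to pp4. 5 ppages; refcounts: pp0:1 pp1:1 pp2:2 pp3:1 pp4:1
Op 4: write(P1, v2, 108). refcount(pp2)=2>1 -> COPY to pp5. 6 ppages; refcounts: pp0:1 pp1:1 pp2:1 pp3:1 pp4:1 pp5:1
Op 5: write(P0, v0, 199). refcount(pp4)=1 -> write in place. 6 ppages; refcounts: pp0:1 pp1:1 pp2:1 pp3:1 pp4:1 pp5:1
Op 6: read(P1, v1) -> 179. No state change.
Op 7: write(P1, v2, 139). refcount(pp5)=1 -> write in place. 6 ppages; refcounts: pp0:1 pp1:1 pp2:1 pp3:1 pp4:1 pp5:1
Op 8: write(P0, v1, 155). refcount(pp1)=1 -> write in place. 6 ppages; refcounts: pp0:1 pp1:1 pp2:1 pp3:1 pp4:1 pp5:1

Answer: 6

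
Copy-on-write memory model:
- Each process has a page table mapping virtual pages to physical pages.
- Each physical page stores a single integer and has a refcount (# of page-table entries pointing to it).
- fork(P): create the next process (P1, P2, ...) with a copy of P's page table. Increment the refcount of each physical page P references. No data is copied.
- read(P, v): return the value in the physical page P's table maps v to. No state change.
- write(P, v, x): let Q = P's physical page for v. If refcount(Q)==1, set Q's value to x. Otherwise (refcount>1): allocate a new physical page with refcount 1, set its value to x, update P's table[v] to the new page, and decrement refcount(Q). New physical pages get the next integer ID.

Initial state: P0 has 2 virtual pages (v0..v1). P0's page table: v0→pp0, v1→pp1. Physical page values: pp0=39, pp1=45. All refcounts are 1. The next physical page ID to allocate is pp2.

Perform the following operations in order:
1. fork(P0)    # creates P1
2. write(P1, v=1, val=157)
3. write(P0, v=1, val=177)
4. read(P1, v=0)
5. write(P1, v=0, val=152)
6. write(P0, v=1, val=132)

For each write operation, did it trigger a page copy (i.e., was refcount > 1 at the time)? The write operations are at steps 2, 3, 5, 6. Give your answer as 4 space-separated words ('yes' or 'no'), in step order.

Op 1: fork(P0) -> P1. 2 ppages; refcounts: pp0:2 pp1:2
Op 2: write(P1, v1, 157). refcount(pp1)=2>1 -> COPY to pp2. 3 ppages; refcounts: pp0:2 pp1:1 pp2:1
Op 3: write(P0, v1, 177). refcount(pp1)=1 -> write in place. 3 ppages; refcounts: pp0:2 pp1:1 pp2:1
Op 4: read(P1, v0) -> 39. No state change.
Op 5: write(P1, v0, 152). refcount(pp0)=2>1 -> COPY to pp3. 4 ppages; refcounts: pp0:1 pp1:1 pp2:1 pp3:1
Op 6: write(P0, v1, 132). refcount(pp1)=1 -> write in place. 4 ppages; refcounts: pp0:1 pp1:1 pp2:1 pp3:1

yes no yes no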